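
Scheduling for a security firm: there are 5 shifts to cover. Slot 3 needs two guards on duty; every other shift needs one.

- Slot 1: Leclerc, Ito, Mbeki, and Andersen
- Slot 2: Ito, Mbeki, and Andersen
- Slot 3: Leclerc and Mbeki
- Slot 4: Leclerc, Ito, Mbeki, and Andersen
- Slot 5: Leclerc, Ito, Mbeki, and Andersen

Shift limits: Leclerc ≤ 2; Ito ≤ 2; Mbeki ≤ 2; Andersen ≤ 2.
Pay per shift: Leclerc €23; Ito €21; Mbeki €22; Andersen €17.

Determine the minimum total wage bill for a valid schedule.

Slot 3 can only be covered by Leclerc and Mbeki, so that assignment is forced.
Picking the cheapest available guard for each shift independently would cost €113, but that ignores the shift limits.
An optimal schedule: Slot 1→Andersen, Slot 2→Andersen, Slot 3→Mbeki+Leclerc, Slot 4→Ito, Slot 5→Ito.
Total: 17 + 17 + 22 + 23 + 21 + 21 = €121.

€121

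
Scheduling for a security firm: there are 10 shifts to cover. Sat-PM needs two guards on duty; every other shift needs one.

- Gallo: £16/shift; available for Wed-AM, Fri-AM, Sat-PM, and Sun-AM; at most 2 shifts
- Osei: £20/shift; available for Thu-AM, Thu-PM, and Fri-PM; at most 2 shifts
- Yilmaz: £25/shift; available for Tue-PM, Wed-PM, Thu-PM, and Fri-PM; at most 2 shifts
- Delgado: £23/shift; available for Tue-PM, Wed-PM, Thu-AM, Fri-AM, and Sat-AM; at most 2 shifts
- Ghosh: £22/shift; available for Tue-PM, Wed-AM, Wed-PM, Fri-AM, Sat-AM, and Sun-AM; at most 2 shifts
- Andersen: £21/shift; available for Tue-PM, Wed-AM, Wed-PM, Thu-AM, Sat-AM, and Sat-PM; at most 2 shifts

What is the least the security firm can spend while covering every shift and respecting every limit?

Sat-PM can only be covered by Gallo and Andersen, so that assignment is forced.
Picking the cheapest available guard for each shift independently would cost £208, but that ignores the shift limits.
An optimal schedule: Tue-PM→Delgado, Wed-AM→Andersen, Wed-PM→Yilmaz, Thu-AM→Delgado, Thu-PM→Osei, Fri-AM→Ghosh, Fri-PM→Osei, Sat-AM→Ghosh, Sat-PM→Gallo+Andersen, Sun-AM→Gallo.
Total: 23 + 21 + 25 + 23 + 20 + 22 + 20 + 22 + 16 + 21 + 16 = £229.

£229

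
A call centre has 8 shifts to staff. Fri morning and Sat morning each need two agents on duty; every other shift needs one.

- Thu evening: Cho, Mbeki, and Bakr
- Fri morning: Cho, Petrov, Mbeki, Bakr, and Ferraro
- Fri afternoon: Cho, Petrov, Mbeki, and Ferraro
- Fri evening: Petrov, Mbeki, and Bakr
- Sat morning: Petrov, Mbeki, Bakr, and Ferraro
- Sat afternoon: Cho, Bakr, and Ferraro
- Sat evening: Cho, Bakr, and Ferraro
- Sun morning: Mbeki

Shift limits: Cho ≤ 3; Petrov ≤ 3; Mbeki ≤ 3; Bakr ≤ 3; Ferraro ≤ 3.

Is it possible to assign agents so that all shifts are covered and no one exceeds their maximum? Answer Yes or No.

Yes

Sun morning can only be covered by Mbeki, so that assignment is forced.
One valid schedule: Thu evening→Cho, Fri morning→Mbeki+Bakr, Fri afternoon→Petrov, Fri evening→Petrov, Sat morning→Petrov+Mbeki, Sat afternoon→Cho, Sat evening→Cho, Sun morning→Mbeki.
Loads: Cho 3/3, Petrov 3/3, Mbeki 3/3, Bakr 1/3, Ferraro 0/3 — all within limits.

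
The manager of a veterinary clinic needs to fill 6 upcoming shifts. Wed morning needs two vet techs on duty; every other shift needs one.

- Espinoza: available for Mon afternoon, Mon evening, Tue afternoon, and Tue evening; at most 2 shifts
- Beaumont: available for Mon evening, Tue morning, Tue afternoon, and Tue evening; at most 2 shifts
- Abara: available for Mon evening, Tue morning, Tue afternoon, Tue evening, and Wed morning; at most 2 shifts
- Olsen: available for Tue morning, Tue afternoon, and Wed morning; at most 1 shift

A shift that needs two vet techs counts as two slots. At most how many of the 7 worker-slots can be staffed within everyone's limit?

7

Total capacity across all vet techs is 2+2+2+1 = 7, and 7 slots are needed, so at most 7 can be filled.
An assignment achieving 7: Mon afternoon→Espinoza, Mon evening→Espinoza, Tue morning→Beaumont, Tue afternoon→Abara, Tue evening→Beaumont, Wed morning→Abara+Olsen.
Loads: Espinoza 2/2, Beaumont 2/2, Abara 2/2, Olsen 1/1.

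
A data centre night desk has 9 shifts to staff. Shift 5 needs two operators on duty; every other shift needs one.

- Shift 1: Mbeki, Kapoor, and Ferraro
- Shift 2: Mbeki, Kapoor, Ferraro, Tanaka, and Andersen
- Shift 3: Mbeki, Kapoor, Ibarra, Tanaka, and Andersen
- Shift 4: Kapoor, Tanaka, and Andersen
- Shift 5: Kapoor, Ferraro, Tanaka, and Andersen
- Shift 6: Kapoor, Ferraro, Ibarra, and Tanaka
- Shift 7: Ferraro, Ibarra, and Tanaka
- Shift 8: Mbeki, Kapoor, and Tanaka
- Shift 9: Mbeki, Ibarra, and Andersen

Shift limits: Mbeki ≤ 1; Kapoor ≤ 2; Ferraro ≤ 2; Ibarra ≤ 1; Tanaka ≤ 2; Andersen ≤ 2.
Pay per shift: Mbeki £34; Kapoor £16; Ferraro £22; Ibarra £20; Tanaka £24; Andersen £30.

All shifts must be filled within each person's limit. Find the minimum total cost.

Picking the cheapest available operator for each shift independently would cost £174, but that ignores the shift limits.
An optimal schedule: Shift 1→Mbeki, Shift 2→Tanaka, Shift 3→Andersen, Shift 4→Kapoor, Shift 5→Tanaka+Andersen, Shift 6→Ferraro, Shift 7→Ferraro, Shift 8→Kapoor, Shift 9→Ibarra.
Total: 34 + 24 + 30 + 16 + 24 + 30 + 22 + 22 + 16 + 20 = £238.

£238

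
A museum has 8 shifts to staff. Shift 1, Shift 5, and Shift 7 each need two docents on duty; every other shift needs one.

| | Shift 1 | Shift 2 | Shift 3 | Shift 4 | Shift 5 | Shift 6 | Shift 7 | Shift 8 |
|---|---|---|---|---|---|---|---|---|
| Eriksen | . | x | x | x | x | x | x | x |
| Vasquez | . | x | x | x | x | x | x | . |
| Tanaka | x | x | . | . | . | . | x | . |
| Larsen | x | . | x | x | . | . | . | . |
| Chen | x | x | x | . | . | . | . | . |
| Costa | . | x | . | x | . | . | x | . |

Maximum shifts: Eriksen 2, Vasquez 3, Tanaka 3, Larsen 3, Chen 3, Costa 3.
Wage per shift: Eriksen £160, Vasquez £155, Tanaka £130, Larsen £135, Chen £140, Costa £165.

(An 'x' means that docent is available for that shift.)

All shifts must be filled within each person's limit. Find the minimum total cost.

£1580

Shift 5 can only be covered by Eriksen and Vasquez, so that assignment is forced.
Shift 8 can only be covered by Eriksen, so that assignment is forced.
Picking the cheapest available docent for each shift independently would cost £1580, and that bound is achievable.
An optimal schedule: Shift 1→Tanaka+Larsen, Shift 2→Tanaka, Shift 3→Larsen, Shift 4→Larsen, Shift 5→Vasquez+Eriksen, Shift 6→Vasquez, Shift 7→Tanaka+Vasquez, Shift 8→Eriksen.
Total: 130 + 135 + 130 + 135 + 135 + 155 + 160 + 155 + 130 + 155 + 160 = £1580.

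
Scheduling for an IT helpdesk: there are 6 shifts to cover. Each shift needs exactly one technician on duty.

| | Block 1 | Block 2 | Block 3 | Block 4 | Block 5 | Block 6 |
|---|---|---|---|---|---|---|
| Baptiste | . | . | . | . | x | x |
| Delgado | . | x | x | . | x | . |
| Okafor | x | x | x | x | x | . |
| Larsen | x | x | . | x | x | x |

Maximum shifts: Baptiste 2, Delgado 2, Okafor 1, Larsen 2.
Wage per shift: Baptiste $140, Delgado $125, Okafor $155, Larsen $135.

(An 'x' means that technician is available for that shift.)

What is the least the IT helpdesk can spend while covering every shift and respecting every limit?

$800

Picking the cheapest available technician for each shift independently would cost $780, but that ignores the shift limits.
An optimal schedule: Block 1→Larsen, Block 2→Delgado, Block 3→Delgado, Block 4→Larsen, Block 5→Baptiste, Block 6→Baptiste.
Total: 135 + 125 + 125 + 135 + 140 + 140 = $800.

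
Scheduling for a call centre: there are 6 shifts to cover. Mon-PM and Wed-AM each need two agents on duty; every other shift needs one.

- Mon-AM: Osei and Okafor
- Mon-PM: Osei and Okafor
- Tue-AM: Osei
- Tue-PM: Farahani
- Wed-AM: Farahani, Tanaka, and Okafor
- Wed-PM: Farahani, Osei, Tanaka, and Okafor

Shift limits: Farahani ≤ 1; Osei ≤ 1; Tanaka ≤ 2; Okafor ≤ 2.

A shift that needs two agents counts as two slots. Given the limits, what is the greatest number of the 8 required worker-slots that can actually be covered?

Total capacity across all agents is 1+1+2+2 = 6, and 8 slots are needed, so at most 6 can be filled.
An assignment achieving 6: Mon-AM→Okafor, Mon-PM→Okafor, Tue-AM→Osei, Tue-PM→Farahani, Wed-AM→Tanaka, Wed-PM→Tanaka.
Loads: Farahani 1/1, Osei 1/1, Tanaka 2/2, Okafor 2/2.

6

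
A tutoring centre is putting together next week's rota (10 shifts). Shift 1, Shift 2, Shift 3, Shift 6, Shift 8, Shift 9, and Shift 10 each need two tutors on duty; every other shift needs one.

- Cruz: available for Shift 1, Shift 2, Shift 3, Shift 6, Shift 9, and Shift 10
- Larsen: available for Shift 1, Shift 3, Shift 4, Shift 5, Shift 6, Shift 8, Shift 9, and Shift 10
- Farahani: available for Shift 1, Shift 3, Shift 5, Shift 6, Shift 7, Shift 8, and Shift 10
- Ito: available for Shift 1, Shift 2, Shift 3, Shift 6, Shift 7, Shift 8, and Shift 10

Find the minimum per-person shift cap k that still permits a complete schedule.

With 4 tutors and 17 worker-slots to fill, someone must work at least ⌈17/4⌉ = 5 shifts, so k ≥ 5.
k = 5 works: Shift 1→Cruz+Larsen, Shift 2→Cruz+Ito, Shift 3→Cruz+Farahani, Shift 4→Larsen, Shift 5→Larsen, Shift 6→Cruz+Farahani, Shift 7→Farahani, Shift 8→Larsen+Farahani, Shift 9→Cruz+Larsen, Shift 10→Farahani+Ito.
Loads: Cruz 5, Larsen 5, Farahani 5, Ito 2 — all ≤ 5.

5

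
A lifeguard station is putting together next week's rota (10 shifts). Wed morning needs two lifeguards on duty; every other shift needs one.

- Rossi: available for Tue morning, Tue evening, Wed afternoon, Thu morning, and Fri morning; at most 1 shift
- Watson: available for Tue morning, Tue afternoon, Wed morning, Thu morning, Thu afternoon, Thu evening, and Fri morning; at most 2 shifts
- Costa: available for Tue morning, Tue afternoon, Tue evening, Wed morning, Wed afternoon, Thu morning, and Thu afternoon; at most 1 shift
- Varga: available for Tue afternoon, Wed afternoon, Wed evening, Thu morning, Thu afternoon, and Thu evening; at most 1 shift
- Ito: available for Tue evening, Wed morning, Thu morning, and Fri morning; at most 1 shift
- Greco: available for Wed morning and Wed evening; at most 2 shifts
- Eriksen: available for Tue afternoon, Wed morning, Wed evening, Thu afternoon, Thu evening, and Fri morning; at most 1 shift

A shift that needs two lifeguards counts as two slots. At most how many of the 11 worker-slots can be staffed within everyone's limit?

9

Total capacity across all lifeguards is 1+2+1+1+1+2+1 = 9, and 11 slots are needed, so at most 9 can be filled.
An assignment achieving 9: Tue morning→Rossi, Tue afternoon→Watson, Tue evening→Costa, Wed morning→Greco, Wed afternoon→Varga, Wed evening→Greco, Thu afternoon→Eriksen, Thu evening→Watson, Fri morning→Ito.
Loads: Rossi 1/1, Watson 2/2, Costa 1/1, Varga 1/1, Ito 1/1, Greco 2/2, Eriksen 1/1.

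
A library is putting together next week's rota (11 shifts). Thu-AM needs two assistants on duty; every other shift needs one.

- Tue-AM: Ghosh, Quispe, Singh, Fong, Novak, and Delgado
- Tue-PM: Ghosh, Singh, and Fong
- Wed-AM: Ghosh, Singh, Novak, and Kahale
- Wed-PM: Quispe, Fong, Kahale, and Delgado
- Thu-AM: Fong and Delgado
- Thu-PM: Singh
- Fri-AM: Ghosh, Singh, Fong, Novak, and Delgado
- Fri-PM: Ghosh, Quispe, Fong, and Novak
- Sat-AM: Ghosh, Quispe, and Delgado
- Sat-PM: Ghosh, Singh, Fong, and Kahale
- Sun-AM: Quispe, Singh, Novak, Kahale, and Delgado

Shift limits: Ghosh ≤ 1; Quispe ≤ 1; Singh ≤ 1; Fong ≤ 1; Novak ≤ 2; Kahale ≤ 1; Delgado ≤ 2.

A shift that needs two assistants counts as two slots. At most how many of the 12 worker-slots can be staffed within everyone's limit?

Total capacity across all assistants is 1+1+1+1+2+1+2 = 9, and 12 slots are needed, so at most 9 can be filled.
An assignment achieving 9: Tue-PM→Ghosh, Wed-AM→Novak, Wed-PM→Kahale, Thu-AM→Fong+Delgado, Thu-PM→Singh, Fri-AM→Delgado, Fri-PM→Novak, Sat-AM→Quispe.
Loads: Ghosh 1/1, Quispe 1/1, Singh 1/1, Fong 1/1, Novak 2/2, Kahale 1/1, Delgado 2/2.

9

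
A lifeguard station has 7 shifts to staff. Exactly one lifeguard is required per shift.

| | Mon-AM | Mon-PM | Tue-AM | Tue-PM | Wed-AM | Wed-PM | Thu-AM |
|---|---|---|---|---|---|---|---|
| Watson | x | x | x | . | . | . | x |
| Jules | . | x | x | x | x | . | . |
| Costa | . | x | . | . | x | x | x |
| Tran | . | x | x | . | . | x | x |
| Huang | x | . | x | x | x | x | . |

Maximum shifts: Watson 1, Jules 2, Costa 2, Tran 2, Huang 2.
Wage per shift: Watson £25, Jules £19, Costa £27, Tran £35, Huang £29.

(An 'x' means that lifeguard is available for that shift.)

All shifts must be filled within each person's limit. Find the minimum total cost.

Picking the cheapest available lifeguard for each shift independently would cost £153, but that ignores the shift limits.
An optimal schedule: Mon-AM→Watson, Mon-PM→Costa, Tue-AM→Huang, Tue-PM→Jules, Wed-AM→Jules, Wed-PM→Huang, Thu-AM→Costa.
Total: 25 + 27 + 29 + 19 + 19 + 29 + 27 = £175.

£175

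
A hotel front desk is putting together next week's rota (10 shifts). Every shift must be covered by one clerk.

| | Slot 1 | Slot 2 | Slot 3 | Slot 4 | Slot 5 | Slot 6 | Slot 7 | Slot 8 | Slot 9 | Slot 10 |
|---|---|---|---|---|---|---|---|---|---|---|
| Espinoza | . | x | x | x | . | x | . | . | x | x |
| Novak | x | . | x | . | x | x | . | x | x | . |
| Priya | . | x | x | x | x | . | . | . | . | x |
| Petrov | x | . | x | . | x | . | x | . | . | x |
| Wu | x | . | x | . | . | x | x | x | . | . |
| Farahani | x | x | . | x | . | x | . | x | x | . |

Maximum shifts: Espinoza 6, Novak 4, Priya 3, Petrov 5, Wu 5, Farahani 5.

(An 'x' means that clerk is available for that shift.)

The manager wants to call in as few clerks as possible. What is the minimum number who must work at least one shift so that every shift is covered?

10 slots to fill and no one can take more than 6, so at least ⌈10/6⌉ = 2 clerks are needed.
Petrov and Farahani alone can cover everything: Slot 1→Petrov, Slot 2→Farahani, Slot 3→Petrov, Slot 4→Farahani, Slot 5→Petrov, Slot 6→Farahani, Slot 7→Petrov, Slot 8→Farahani, Slot 9→Farahani, Slot 10→Petrov.

2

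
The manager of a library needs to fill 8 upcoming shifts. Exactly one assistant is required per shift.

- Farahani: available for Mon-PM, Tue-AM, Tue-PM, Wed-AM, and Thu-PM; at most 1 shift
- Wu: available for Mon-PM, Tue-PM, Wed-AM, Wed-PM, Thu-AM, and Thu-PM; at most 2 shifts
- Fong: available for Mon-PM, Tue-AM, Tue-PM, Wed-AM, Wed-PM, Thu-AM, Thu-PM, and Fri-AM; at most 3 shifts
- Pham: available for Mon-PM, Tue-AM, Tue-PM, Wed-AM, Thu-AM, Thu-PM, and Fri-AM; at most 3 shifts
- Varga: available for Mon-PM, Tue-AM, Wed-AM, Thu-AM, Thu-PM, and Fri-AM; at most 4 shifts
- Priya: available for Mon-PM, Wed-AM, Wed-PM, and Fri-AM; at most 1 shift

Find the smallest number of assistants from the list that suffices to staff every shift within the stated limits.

3

8 slots to fill and no one can take more than 4, so at least ⌈8/4⌉ = 2 assistants are needed.
Any 2 assistants together have capacity at most 4+3 = 7 < 8 slots, so 2 can never suffice.
Farahani, Fong, and Varga alone can cover everything: Mon-PM→Varga, Tue-AM→Varga, Tue-PM→Farahani, Wed-AM→Varga, Wed-PM→Fong, Thu-AM→Fong, Thu-PM→Varga, Fri-AM→Fong.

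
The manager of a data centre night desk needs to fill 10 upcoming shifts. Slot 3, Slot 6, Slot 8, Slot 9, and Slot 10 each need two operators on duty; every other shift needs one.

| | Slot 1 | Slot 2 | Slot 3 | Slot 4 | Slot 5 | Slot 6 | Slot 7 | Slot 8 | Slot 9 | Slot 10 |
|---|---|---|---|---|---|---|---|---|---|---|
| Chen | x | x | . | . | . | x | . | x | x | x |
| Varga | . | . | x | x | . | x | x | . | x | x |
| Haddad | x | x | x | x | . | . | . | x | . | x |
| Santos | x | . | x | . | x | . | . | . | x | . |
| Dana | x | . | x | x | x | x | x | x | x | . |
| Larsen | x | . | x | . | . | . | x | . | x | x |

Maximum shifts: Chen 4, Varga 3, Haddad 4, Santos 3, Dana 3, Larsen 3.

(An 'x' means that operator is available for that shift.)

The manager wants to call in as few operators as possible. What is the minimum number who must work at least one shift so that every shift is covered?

15 slots to fill and no one can take more than 4, so at least ⌈15/4⌉ = 4 operators are needed.
Any 4 operators together have capacity at most 4+4+3+3 = 14 < 15 slots, so 4 can never suffice.
Chen, Varga, Haddad, Santos, and Dana alone can cover everything: Slot 1→Haddad, Slot 2→Chen, Slot 3→Haddad+Santos, Slot 4→Varga, Slot 5→Santos, Slot 6→Chen+Varga, Slot 7→Varga, Slot 8→Chen+Haddad, Slot 9→Santos+Dana, Slot 10→Chen+Haddad.

5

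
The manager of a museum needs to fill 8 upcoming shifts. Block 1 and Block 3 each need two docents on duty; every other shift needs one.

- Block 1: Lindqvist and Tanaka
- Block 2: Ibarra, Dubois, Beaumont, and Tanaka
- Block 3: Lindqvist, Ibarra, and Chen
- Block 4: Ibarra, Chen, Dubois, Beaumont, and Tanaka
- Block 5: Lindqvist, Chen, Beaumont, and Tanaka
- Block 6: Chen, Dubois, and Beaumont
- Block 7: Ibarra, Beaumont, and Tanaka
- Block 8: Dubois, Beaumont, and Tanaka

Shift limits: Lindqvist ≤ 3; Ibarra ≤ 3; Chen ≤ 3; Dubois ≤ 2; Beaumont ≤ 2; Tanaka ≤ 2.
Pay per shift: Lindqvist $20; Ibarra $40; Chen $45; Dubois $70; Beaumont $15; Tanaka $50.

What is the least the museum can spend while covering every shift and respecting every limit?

$305

Block 1 can only be covered by Lindqvist and Tanaka, so that assignment is forced.
Picking the cheapest available docent for each shift independently would cost $220, but that ignores the shift limits.
An optimal schedule: Block 1→Lindqvist+Tanaka, Block 2→Ibarra, Block 3→Lindqvist+Ibarra, Block 4→Chen, Block 5→Lindqvist, Block 6→Beaumont, Block 7→Ibarra, Block 8→Beaumont.
Total: 20 + 50 + 40 + 20 + 40 + 45 + 20 + 15 + 40 + 15 = $305.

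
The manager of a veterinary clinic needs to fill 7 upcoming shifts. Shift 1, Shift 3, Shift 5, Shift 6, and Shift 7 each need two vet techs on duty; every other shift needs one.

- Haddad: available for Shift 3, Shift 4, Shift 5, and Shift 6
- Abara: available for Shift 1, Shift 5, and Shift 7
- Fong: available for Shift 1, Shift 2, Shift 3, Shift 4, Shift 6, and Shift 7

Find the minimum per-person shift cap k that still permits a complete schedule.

With 3 vet techs and 12 worker-slots to fill, someone must work at least ⌈12/3⌉ = 4 shifts, so k ≥ 4.
k = 4 fails: Shifts {Shift 1, Shift 2, Shift 3, Shift 6, Shift 7} need 9 worker-slots in total, but the vet techs available for any of those shifts (Haddad, Abara, and Fong) can supply at most 8 among them. So no valid schedule exists.
k = 5 works: Shift 1→Abara+Fong, Shift 2→Fong, Shift 3→Haddad+Fong, Shift 4→Haddad, Shift 5→Haddad+Abara, Shift 6→Haddad+Fong, Shift 7→Abara+Fong.
Loads: Haddad 4, Abara 3, Fong 5 — all ≤ 5.

5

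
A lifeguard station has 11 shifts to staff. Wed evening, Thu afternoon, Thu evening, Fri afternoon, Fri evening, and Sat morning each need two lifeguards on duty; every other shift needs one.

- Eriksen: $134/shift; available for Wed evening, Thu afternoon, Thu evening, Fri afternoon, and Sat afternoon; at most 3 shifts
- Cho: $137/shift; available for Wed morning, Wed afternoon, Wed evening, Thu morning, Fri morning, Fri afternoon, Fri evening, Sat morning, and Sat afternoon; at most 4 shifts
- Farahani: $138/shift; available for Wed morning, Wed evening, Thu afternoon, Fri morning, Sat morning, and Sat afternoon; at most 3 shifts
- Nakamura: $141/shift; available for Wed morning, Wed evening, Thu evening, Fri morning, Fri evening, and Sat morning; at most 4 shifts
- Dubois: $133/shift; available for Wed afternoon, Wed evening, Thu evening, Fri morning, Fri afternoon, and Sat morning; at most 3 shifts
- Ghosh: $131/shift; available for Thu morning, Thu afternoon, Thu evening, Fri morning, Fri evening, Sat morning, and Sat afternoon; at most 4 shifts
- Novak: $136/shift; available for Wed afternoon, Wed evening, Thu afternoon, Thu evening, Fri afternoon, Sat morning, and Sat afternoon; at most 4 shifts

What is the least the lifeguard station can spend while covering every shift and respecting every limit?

Picking the cheapest available lifeguard for each shift independently would cost $2258, but that ignores the shift limits.
An optimal schedule: Wed morning→Cho, Wed afternoon→Dubois, Wed evening→Eriksen+Novak, Thu morning→Ghosh, Thu afternoon→Eriksen+Novak, Thu evening→Dubois+Novak, Fri morning→Ghosh, Fri afternoon→Dubois+Eriksen, Fri evening→Ghosh+Cho, Sat morning→Novak+Cho, Sat afternoon→Ghosh.
Total: 137 + 133 + 134 + 136 + 131 + 134 + 136 + 133 + 136 + 131 + 133 + 134 + 131 + 137 + 136 + 137 + 131 = $2280.

$2280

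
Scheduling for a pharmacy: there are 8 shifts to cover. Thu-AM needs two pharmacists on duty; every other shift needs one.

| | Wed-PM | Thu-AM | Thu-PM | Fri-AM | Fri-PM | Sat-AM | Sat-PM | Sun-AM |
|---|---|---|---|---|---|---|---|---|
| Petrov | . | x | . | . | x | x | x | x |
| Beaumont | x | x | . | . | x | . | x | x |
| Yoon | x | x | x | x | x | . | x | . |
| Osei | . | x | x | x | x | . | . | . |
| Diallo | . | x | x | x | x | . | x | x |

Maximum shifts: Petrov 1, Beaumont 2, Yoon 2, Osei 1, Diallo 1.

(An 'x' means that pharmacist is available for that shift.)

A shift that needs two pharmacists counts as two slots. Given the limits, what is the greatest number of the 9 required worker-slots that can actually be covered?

Total capacity across all pharmacists is 1+2+2+1+1 = 7, and 9 slots are needed, so at most 7 can be filled.
An assignment achieving 7: Wed-PM→Beaumont, Thu-AM→Osei, Thu-PM→Yoon, Fri-AM→Yoon, Sat-AM→Petrov, Sat-PM→Diallo, Sun-AM→Beaumont.
Loads: Petrov 1/1, Beaumont 2/2, Yoon 2/2, Osei 1/1, Diallo 1/1.

7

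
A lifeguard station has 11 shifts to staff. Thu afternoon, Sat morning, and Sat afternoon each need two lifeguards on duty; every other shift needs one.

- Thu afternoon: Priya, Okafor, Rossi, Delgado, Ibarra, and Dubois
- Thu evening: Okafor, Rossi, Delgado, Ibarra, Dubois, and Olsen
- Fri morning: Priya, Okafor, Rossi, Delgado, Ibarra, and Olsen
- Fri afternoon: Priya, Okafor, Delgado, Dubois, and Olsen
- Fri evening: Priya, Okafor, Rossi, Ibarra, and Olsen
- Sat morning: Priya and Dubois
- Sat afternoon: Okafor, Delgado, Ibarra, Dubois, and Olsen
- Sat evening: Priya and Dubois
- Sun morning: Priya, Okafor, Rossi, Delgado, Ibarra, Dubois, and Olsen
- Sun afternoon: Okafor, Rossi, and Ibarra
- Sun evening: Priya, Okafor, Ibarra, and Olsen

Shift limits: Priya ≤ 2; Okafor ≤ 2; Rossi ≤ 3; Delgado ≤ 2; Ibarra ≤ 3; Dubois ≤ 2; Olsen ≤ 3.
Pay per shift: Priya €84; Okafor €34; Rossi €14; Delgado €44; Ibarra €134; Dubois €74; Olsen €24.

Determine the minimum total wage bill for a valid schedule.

€586

Sat morning can only be covered by Priya and Dubois, so that assignment is forced.
Picking the cheapest available lifeguard for each shift independently would cost €456, but that ignores the shift limits.
An optimal schedule: Thu afternoon→Delgado+Priya, Thu evening→Rossi, Fri morning→Olsen, Fri afternoon→Olsen, Fri evening→Rossi, Sat morning→Dubois+Priya, Sat afternoon→Okafor+Delgado, Sat evening→Dubois, Sun morning→Okafor, Sun afternoon→Rossi, Sun evening→Olsen.
Total: 44 + 84 + 14 + 24 + 24 + 14 + 74 + 84 + 34 + 44 + 74 + 34 + 14 + 24 = €586.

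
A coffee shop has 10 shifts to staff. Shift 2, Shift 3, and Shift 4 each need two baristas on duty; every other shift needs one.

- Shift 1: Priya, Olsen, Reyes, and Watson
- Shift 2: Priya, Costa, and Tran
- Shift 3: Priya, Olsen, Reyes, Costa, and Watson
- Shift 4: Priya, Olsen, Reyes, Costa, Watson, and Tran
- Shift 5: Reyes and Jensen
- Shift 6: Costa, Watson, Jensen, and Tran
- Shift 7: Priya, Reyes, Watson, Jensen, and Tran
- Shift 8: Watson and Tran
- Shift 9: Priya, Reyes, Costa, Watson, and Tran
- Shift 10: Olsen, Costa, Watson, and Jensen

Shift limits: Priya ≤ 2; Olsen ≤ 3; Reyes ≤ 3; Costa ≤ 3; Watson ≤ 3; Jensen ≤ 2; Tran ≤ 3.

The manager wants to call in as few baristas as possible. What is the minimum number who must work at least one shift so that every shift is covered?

13 slots to fill and no one can take more than 3, so at least ⌈13/3⌉ = 5 baristas are needed.
Priya, Olsen, Reyes, Costa, and Watson alone can cover everything: Shift 1→Olsen, Shift 2→Priya+Costa, Shift 3→Olsen+Reyes, Shift 4→Costa+Watson, Shift 5→Reyes, Shift 6→Costa, Shift 7→Priya, Shift 8→Watson, Shift 9→Reyes, Shift 10→Olsen.

5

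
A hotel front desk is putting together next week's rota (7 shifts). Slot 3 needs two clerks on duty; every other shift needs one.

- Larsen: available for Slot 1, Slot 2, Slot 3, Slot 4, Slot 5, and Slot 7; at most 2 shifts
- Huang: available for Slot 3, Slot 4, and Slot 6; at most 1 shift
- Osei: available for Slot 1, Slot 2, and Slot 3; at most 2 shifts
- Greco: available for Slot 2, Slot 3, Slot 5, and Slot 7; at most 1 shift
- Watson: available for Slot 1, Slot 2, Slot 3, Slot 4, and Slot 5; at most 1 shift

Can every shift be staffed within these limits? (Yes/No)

Total capacity is 2+1+2+1+1 = 7 but 8 worker-slots are needed — infeasible.

No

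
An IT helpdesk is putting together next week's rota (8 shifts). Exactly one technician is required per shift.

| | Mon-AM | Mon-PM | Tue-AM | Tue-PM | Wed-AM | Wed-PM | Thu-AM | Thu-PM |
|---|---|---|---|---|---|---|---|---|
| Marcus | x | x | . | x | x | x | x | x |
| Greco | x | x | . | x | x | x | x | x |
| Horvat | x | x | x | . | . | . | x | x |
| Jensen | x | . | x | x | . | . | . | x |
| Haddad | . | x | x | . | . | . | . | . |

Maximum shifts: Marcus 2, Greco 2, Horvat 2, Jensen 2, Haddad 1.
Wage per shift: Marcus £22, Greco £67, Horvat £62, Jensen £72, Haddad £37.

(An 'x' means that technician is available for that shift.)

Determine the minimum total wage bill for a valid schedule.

£411

Picking the cheapest available technician for each shift independently would cost £191, but that ignores the shift limits.
An optimal schedule: Mon-AM→Horvat, Mon-PM→Haddad, Tue-AM→Horvat, Tue-PM→Greco, Wed-AM→Marcus, Wed-PM→Marcus, Thu-AM→Greco, Thu-PM→Jensen.
Total: 62 + 37 + 62 + 67 + 22 + 22 + 67 + 72 = £411.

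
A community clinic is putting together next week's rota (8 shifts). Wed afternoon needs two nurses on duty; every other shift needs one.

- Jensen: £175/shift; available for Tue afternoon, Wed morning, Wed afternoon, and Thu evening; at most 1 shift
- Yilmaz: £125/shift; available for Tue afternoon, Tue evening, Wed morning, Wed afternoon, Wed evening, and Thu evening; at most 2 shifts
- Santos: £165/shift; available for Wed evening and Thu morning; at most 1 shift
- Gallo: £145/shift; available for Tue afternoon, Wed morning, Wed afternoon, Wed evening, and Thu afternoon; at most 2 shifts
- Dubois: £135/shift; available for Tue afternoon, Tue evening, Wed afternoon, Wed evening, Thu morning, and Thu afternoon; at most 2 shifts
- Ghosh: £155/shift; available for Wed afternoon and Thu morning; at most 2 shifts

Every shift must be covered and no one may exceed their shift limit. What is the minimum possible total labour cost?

£1285

Picking the cheapest available nurse for each shift independently would cost £1155, but that ignores the shift limits.
An optimal schedule: Tue afternoon→Dubois, Tue evening→Yilmaz, Wed morning→Gallo, Wed afternoon→Gallo+Ghosh, Wed evening→Santos, Thu morning→Ghosh, Thu afternoon→Dubois, Thu evening→Yilmaz.
Total: 135 + 125 + 145 + 145 + 155 + 165 + 155 + 135 + 125 = £1285.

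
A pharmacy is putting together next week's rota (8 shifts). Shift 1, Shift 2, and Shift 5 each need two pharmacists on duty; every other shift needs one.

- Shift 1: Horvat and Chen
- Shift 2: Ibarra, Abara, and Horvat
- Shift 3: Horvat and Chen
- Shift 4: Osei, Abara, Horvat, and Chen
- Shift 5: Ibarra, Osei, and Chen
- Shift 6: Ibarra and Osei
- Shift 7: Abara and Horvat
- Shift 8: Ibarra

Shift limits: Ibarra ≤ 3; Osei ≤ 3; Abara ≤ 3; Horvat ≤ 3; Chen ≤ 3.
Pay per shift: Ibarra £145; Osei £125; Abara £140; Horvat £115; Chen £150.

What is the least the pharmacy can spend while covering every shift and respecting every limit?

Shift 1 can only be covered by Horvat and Chen, so that assignment is forced.
Shift 8 can only be covered by Ibarra, so that assignment is forced.
Picking the cheapest available pharmacist for each shift independently would cost £1405, but that ignores the shift limits.
An optimal schedule: Shift 1→Horvat+Chen, Shift 2→Horvat+Abara, Shift 3→Horvat, Shift 4→Osei, Shift 5→Osei+Ibarra, Shift 6→Osei, Shift 7→Abara, Shift 8→Ibarra.
Total: 115 + 150 + 115 + 140 + 115 + 125 + 125 + 145 + 125 + 140 + 145 = £1440.

£1440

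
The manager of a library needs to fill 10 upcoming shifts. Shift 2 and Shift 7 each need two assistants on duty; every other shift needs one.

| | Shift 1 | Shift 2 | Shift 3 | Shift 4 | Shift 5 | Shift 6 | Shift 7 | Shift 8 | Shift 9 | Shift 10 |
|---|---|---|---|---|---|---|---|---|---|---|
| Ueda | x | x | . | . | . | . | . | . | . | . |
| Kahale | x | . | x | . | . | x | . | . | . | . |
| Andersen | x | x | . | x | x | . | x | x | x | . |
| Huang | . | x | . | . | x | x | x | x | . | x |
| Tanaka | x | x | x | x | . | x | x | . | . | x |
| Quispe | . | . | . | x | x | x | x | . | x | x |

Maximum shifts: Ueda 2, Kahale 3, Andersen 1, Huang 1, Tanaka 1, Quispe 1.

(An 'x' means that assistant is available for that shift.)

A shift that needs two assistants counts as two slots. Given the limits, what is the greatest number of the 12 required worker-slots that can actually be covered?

8

Total capacity across all assistants is 2+3+1+1+1+1 = 9, and 12 slots are needed, so at most 9 can be filled.
Shifts {Shift 2, Shift 4, Shift 5, Shift 7} need 6 slots but only Ueda, Andersen, Huang, Tanaka, and Quispe are available for them, supplying at most 5 — so at least 1 slot must go unfilled.
An assignment achieving 8: Shift 1→Ueda, Shift 2→Ueda, Shift 3→Kahale, Shift 4→Tanaka, Shift 5→Huang, Shift 6→Kahale, Shift 8→Andersen, Shift 9→Quispe.
Loads: Ueda 2/2, Kahale 2/3, Andersen 1/1, Huang 1/1, Tanaka 1/1, Quispe 1/1.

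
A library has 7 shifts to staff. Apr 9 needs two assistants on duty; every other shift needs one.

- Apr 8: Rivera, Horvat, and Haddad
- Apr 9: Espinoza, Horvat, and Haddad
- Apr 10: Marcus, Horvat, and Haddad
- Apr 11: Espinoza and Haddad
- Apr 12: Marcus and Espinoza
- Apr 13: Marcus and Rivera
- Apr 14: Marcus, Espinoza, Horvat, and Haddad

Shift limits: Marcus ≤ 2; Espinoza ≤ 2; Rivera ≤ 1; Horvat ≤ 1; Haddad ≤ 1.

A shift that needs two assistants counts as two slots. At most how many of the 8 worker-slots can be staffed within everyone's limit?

7

Total capacity across all assistants is 2+2+1+1+1 = 7, and 8 slots are needed, so at most 7 can be filled.
An assignment achieving 7: Apr 8→Rivera, Apr 9→Espinoza+Horvat, Apr 10→Haddad, Apr 11→Espinoza, Apr 12→Marcus, Apr 13→Marcus.
Loads: Marcus 2/2, Espinoza 2/2, Rivera 1/1, Horvat 1/1, Haddad 1/1.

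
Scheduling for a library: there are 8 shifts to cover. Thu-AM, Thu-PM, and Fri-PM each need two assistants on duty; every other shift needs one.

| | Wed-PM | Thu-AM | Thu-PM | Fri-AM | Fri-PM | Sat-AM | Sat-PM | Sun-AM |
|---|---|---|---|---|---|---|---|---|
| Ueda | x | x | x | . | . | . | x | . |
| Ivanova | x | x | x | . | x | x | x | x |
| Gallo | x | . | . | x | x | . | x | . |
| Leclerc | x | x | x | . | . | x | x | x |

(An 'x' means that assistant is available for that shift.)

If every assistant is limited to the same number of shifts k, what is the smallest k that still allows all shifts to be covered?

With 4 assistants and 11 worker-slots to fill, someone must work at least ⌈11/4⌉ = 3 shifts, so k ≥ 3.
k = 3 works: Wed-PM→Ueda, Thu-AM→Ueda+Leclerc, Thu-PM→Ueda+Leclerc, Fri-AM→Gallo, Fri-PM→Ivanova+Gallo, Sat-AM→Ivanova, Sat-PM→Gallo, Sun-AM→Ivanova.
Loads: Ueda 3, Ivanova 3, Gallo 3, Leclerc 2 — all ≤ 3.

3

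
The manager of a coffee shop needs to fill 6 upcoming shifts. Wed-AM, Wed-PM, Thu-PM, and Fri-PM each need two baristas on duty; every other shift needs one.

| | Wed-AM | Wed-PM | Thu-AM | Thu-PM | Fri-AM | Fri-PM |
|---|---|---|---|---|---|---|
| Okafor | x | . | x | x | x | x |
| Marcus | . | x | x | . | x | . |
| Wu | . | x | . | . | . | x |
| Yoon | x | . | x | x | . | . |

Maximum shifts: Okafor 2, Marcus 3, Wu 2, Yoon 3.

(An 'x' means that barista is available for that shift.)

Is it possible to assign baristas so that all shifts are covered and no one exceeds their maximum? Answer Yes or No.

Total capacity is 10 and 10 slots are needed, so capacity alone doesn't rule it out.
Shifts {Wed-AM, Thu-PM, Fri-PM} need 6 worker-slots in total, but the baristas available for any of those shifts (Okafor, Wu, and Yoon) can supply at most 5 among them. So no valid schedule exists.

No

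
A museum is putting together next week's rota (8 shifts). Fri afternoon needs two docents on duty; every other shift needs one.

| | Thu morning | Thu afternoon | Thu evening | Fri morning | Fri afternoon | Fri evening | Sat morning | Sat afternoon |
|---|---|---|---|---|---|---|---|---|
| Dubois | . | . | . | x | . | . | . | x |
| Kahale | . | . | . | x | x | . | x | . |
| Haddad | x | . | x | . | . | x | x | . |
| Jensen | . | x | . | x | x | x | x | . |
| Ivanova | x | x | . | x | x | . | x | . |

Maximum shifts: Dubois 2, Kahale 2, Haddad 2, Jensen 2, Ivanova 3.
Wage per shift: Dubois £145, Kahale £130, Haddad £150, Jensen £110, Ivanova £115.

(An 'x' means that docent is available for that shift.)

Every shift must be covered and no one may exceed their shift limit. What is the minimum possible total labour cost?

£1120

Thu evening can only be covered by Haddad, so that assignment is forced.
Sat afternoon can only be covered by Dubois, so that assignment is forced.
Picking the cheapest available docent for each shift independently would cost £1075, but that ignores the shift limits.
An optimal schedule: Thu morning→Ivanova, Thu afternoon→Jensen, Thu evening→Haddad, Fri morning→Ivanova, Fri afternoon→Ivanova+Kahale, Fri evening→Jensen, Sat morning→Kahale, Sat afternoon→Dubois.
Total: 115 + 110 + 150 + 115 + 115 + 130 + 110 + 130 + 145 = £1120.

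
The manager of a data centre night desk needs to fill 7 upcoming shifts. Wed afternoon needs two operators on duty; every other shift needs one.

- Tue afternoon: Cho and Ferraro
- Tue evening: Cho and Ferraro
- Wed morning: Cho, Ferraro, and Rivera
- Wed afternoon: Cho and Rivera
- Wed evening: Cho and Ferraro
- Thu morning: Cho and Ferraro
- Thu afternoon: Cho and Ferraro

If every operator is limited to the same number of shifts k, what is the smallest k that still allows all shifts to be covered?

3

With 3 operators and 8 worker-slots to fill, someone must work at least ⌈8/3⌉ = 3 shifts, so k ≥ 3.
k = 3 works: Tue afternoon→Cho, Tue evening→Cho, Wed morning→Rivera, Wed afternoon→Cho+Rivera, Wed evening→Ferraro, Thu morning→Ferraro, Thu afternoon→Ferraro.
Loads: Cho 3, Ferraro 3, Rivera 2 — all ≤ 3.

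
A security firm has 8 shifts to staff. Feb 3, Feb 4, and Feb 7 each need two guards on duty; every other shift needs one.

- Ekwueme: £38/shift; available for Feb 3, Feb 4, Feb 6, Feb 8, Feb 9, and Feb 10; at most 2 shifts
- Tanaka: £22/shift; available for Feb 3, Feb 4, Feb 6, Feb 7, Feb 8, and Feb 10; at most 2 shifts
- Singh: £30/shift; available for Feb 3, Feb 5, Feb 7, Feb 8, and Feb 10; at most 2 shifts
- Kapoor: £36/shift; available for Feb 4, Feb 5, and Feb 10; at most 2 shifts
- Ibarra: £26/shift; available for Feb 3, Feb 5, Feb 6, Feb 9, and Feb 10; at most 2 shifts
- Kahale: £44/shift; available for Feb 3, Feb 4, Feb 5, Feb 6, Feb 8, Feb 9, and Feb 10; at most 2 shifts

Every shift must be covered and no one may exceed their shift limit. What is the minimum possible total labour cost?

£348

Feb 7 can only be covered by Tanaka and Singh, so that assignment is forced.
Picking the cheapest available guard for each shift independently would cost £276, but that ignores the shift limits.
An optimal schedule: Feb 3→Ekwueme+Kahale, Feb 4→Kapoor+Ekwueme, Feb 5→Ibarra, Feb 6→Tanaka, Feb 7→Tanaka+Singh, Feb 8→Singh, Feb 9→Ibarra, Feb 10→Kapoor.
Total: 38 + 44 + 36 + 38 + 26 + 22 + 22 + 30 + 30 + 26 + 36 = £348.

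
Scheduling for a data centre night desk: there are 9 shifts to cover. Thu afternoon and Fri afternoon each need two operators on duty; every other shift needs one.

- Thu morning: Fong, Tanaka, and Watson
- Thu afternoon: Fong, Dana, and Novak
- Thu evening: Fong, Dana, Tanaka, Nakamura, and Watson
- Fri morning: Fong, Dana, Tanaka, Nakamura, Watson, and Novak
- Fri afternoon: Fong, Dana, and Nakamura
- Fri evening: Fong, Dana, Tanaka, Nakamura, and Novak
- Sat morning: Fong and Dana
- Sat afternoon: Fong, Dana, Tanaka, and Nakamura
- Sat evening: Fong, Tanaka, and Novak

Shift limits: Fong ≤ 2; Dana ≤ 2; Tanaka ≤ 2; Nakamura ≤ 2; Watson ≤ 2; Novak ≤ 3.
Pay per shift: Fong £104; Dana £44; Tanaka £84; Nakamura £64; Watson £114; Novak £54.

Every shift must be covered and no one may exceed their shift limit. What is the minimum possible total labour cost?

Picking the cheapest available operator for each shift independently would cost £564, but that ignores the shift limits.
An optimal schedule: Thu morning→Tanaka, Thu afternoon→Dana+Novak, Thu evening→Tanaka, Fri morning→Fong, Fri afternoon→Nakamura+Fong, Fri evening→Novak, Sat morning→Dana, Sat afternoon→Nakamura, Sat evening→Novak.
Total: 84 + 44 + 54 + 84 + 104 + 64 + 104 + 54 + 44 + 64 + 54 = £754.

£754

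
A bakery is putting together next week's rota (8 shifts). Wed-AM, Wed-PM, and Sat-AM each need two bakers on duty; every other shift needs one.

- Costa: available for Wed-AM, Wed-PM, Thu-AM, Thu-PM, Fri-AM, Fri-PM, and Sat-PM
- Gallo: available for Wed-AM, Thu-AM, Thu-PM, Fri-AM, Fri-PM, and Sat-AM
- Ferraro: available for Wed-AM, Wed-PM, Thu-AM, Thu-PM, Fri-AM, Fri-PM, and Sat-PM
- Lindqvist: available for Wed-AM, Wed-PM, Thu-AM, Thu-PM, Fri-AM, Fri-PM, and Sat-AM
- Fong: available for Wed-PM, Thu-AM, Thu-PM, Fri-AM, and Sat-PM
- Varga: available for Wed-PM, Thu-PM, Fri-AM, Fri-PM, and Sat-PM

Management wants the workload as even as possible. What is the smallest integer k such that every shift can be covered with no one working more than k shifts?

2

With 6 bakers and 11 worker-slots to fill, someone must work at least ⌈11/6⌉ = 2 shifts, so k ≥ 2.
k = 2 works: Wed-AM→Ferraro+Lindqvist, Wed-PM→Fong+Varga, Thu-AM→Costa, Thu-PM→Ferraro, Fri-AM→Fong, Fri-PM→Gallo, Sat-AM→Gallo+Lindqvist, Sat-PM→Costa.
Loads: Costa 2, Gallo 2, Ferraro 2, Lindqvist 2, Fong 2, Varga 1 — all ≤ 2.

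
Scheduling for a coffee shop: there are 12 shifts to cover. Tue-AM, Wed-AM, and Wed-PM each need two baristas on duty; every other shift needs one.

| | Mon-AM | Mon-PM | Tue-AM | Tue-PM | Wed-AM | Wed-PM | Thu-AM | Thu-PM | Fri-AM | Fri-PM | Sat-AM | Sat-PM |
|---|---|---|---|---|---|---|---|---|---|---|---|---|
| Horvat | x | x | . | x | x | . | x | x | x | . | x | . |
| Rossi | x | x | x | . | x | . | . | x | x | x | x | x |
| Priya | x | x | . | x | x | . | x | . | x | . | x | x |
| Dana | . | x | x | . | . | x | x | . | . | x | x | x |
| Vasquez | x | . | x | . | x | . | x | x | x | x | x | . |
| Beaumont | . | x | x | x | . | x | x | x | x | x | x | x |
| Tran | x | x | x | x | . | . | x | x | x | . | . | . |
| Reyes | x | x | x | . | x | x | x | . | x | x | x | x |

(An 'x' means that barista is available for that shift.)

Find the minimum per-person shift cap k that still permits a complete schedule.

2

With 8 baristas and 15 worker-slots to fill, someone must work at least ⌈15/8⌉ = 2 shifts, so k ≥ 2.
k = 2 works: Mon-AM→Priya, Mon-PM→Priya, Tue-AM→Tran+Reyes, Tue-PM→Horvat, Wed-AM→Vasquez+Reyes, Wed-PM→Dana+Beaumont, Thu-AM→Dana, Thu-PM→Horvat, Fri-AM→Vasquez, Fri-PM→Rossi, Sat-AM→Beaumont, Sat-PM→Rossi.
Loads: Horvat 2, Rossi 2, Priya 2, Dana 2, Vasquez 2, Beaumont 2, Tran 1, Reyes 2 — all ≤ 2.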